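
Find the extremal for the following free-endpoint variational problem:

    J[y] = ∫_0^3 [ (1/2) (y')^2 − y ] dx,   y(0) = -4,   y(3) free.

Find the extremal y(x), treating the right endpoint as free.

The Lagrangian L = (1/2) (y')^2 − y gives
    ∂L/∂y = −1,   ∂L/∂y' = y'.
Euler-Lagrange: d/dx(y') − (−1) = 0, i.e. y'' + 1 = 0, so
    y(x) = −(1/2) x^2 + C1 x + C2.
Fixed left endpoint y(0) = -4 ⇒ C2 = -4.
The right endpoint x = 3 is free, so the natural (transversality) condition is ∂L/∂y' |_{x=3} = 0, i.e. y'(3) = 0.
Compute y'(x) = −1 x + C1, so y'(3) = −3 + C1 = 0 ⇒ C1 = 3.
Therefore the extremal is
    y(x) = −x^2/2 + 3 x − 4.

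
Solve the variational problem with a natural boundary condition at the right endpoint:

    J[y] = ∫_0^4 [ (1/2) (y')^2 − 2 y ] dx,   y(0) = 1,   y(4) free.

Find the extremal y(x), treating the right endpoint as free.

The Lagrangian L = (1/2) (y')^2 − 2 y gives
    ∂L/∂y = −2,   ∂L/∂y' = y'.
Euler-Lagrange: d/dx(y') − (−2) = 0, i.e. y'' + 2 = 0, so
    y(x) = −(2/2) x^2 + C1 x + C2.
Fixed left endpoint y(0) = 1 ⇒ C2 = 1.
The right endpoint x = 4 is free, so the natural (transversality) condition is ∂L/∂y' |_{x=4} = 0, i.e. y'(4) = 0.
Compute y'(x) = −2 x + C1, so y'(4) = −8 + C1 = 0 ⇒ C1 = 8.
Therefore the extremal is
    y(x) = −x^2 + 8 x + 1.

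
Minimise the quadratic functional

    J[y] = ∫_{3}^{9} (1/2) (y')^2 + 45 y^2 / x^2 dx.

The Lagrangian is L = (1/2) (y')^2 + 45 y^2 / x^2.
Compute ∂L/∂y = 90y/x^2, ∂L/∂y' = y'.
The Euler-Lagrange equation d/dx(∂L/∂y') − ∂L/∂y = 0 reduces to
    y'' − 90/x^2 · y = 0  (x > 0).
Its general solution is
    y(x) = A x^10 + B x^(-9),
with A, B fixed by the endpoint conditions.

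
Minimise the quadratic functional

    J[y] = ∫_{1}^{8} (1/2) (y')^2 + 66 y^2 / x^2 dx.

The Lagrangian is L = (1/2) (y')^2 + 66 y^2 / x^2.
Compute ∂L/∂y = 132y/x^2, ∂L/∂y' = y'.
The Euler-Lagrange equation d/dx(∂L/∂y') − ∂L/∂y = 0 reduces to
    y'' − 132/x^2 · y = 0  (x > 0).
Its general solution is
    y(x) = A x^12 + B x^(-11),
with A, B fixed by the endpoint conditions.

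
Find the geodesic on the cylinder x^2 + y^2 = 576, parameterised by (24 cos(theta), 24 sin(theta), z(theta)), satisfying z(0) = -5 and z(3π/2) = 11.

Parameterise the cylinder of radius R = 24 as
    r(θ) = (24 cos θ, 24 sin θ, z(θ)).
The arc-length element is
    ds = sqrt(576 + (dz/dθ)^2) dθ,
so the Lagrangian is L = sqrt(576 + z'^2).
L depends on z' only, not on z or θ, so ∂L/∂z = 0 and
    ∂L/∂z' = z' / sqrt(576 + z'^2).
The Euler-Lagrange equation gives
    d/dθ( z' / sqrt(576 + z'^2) ) = 0,
so z' is constant. Integrating once:
    z(θ) = a θ + b,
a helix on the cylinder (a straight line when the cylinder is unrolled). The constants a, b are determined by the endpoint conditions.
With endpoint conditions z(0) = -5 and z(3π/2) = 11: from z(0) = b we get b = -5, and a·3π/2 + -5 = 11 gives a = 32/(3π), so
    z(θ) = (32/(3π)) θ − 5.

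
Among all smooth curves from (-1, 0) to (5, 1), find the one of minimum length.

Arc-length functional: J[y] = ∫ sqrt(1 + (y')^2) dx.
Lagrangian L = sqrt(1 + (y')^2) has no explicit y dependence, so ∂L/∂y = 0 and the Euler-Lagrange equation gives
    d/dx( y' / sqrt(1 + (y')^2) ) = 0  ⇒  y' / sqrt(1 + (y')^2) = const.
Hence y' is constant, so y(x) is affine.
Fitting the endpoints (-1, 0) and (5, 1):
    slope m = (1 − 0) / (5 − (-1)) = 1/6,
    intercept c = 0 − m·(-1) = 1/6.
Extremal: y(x) = (1/6) x + 1/6.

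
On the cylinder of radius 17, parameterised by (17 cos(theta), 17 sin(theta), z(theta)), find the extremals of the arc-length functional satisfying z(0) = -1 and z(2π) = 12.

Parameterise the cylinder of radius R = 17 as
    r(θ) = (17 cos θ, 17 sin θ, z(θ)).
The arc-length element is
    ds = sqrt(289 + (dz/dθ)^2) dθ,
so the Lagrangian is L = sqrt(289 + z'^2).
L depends on z' only, not on z or θ, so ∂L/∂z = 0 and
    ∂L/∂z' = z' / sqrt(289 + z'^2).
The Euler-Lagrange equation gives
    d/dθ( z' / sqrt(289 + z'^2) ) = 0,
so z' is constant. Integrating once:
    z(θ) = a θ + b,
a helix on the cylinder (a straight line when the cylinder is unrolled). The constants a, b are determined by the endpoint conditions.
With endpoint conditions z(0) = -1 and z(2π) = 12: from z(0) = b we get b = -1, and a·2π + -1 = 12 gives a = 13/(2π), so
    z(θ) = (13/(2π)) θ − 1.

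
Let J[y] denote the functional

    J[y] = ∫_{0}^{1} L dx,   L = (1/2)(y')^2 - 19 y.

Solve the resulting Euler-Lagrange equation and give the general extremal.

The Lagrangian is L = (1/2)(y')^2 - 19 y.
∂L/∂y = -19.
∂L/∂y' = y'.
The Euler-Lagrange equation d/dx(∂L/∂y') − ∂L/∂y = 0 becomes:
    y'' + 19 = 0
General solution: y(x) = -(19/2) x^2 + A x + B, where A and B are arbitrary constants fixed by the endpoint conditions.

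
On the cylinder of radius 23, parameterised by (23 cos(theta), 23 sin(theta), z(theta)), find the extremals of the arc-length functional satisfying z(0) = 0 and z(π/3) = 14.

Parameterise the cylinder of radius R = 23 as
    r(θ) = (23 cos θ, 23 sin θ, z(θ)).
The arc-length element is
    ds = sqrt(529 + (dz/dθ)^2) dθ,
so the Lagrangian is L = sqrt(529 + z'^2).
L depends on z' only, not on z or θ, so ∂L/∂z = 0 and
    ∂L/∂z' = z' / sqrt(529 + z'^2).
The Euler-Lagrange equation gives
    d/dθ( z' / sqrt(529 + z'^2) ) = 0,
so z' is constant. Integrating once:
    z(θ) = a θ + b,
a helix on the cylinder (a straight line when the cylinder is unrolled). The constants a, b are determined by the endpoint conditions.
With endpoint conditions z(0) = 0 and z(π/3) = 14: from z(0) = b we get b = 0, and a·π/3 + 0 = 14 gives a = 42/π, so
    z(θ) = (42/π) θ.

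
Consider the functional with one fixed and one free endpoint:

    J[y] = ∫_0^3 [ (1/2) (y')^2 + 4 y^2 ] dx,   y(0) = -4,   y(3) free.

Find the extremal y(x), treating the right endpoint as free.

The Lagrangian L = (1/2) (y')^2 + 4 y^2 gives
    ∂L/∂y = 8 y,   ∂L/∂y' = y'.
Euler-Lagrange: y'' − 8 y = 0.
With k = sqrt(8), the general solution is
    y(x) = A cosh(sqrt(8) x) + B sinh(sqrt(8) x).
Fixed left endpoint y(0) = -4 ⇒ A = -4.
The right endpoint x = 3 is free, so the natural (transversality) condition is ∂L/∂y' |_{x=3} = 0, i.e. y'(3) = 0.
Compute y'(x) = A k sinh(k x) + B k cosh(k x), so
    y'(3) = A k sinh(k·3) + B k cosh(k·3) = 0
    ⇒ B = −A tanh(k·3) = 4 tanh(sqrt(8)·3).
Therefore the extremal is
    y(x) = −4 cosh(sqrt(8) x) + 4 tanh(sqrt(8)·3) sinh(sqrt(8) x).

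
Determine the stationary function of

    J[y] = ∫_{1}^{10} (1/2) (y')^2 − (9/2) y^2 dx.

The Lagrangian is L = (1/2) (y')^2 − (9/2) y^2.
Compute ∂L/∂y = -9y, ∂L/∂y' = y'.
The Euler-Lagrange equation d/dx(∂L/∂y') − ∂L/∂y = 0 reduces to
    y'' + 9 y = 0.
Its general solution is
    y(x) = A sin(3x) + B cos(3x),
with A, B fixed by the endpoint conditions.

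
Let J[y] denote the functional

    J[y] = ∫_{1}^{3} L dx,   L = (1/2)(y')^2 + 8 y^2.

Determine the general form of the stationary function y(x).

The Lagrangian is L = (1/2)(y')^2 + 8 y^2.
∂L/∂y = 16y.
∂L/∂y' = y'.
The Euler-Lagrange equation d/dx(∂L/∂y') − ∂L/∂y = 0 becomes:
    y'' - 16 y = 0
General solution: y(x) = A e^(4x) + B e^(-4x), where A and B are arbitrary constants fixed by the endpoint conditions.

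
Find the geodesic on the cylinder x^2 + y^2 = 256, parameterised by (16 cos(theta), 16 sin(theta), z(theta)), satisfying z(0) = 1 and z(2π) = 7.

Parameterise the cylinder of radius R = 16 as
    r(θ) = (16 cos θ, 16 sin θ, z(θ)).
The arc-length element is
    ds = sqrt(256 + (dz/dθ)^2) dθ,
so the Lagrangian is L = sqrt(256 + z'^2).
L depends on z' only, not on z or θ, so ∂L/∂z = 0 and
    ∂L/∂z' = z' / sqrt(256 + z'^2).
The Euler-Lagrange equation gives
    d/dθ( z' / sqrt(256 + z'^2) ) = 0,
so z' is constant. Integrating once:
    z(θ) = a θ + b,
a helix on the cylinder (a straight line when the cylinder is unrolled). The constants a, b are determined by the endpoint conditions.
With endpoint conditions z(0) = 1 and z(2π) = 7: from z(0) = b we get b = 1, and a·2π + 1 = 7 gives a = 3/π, so
    z(θ) = (3/π) θ + 1.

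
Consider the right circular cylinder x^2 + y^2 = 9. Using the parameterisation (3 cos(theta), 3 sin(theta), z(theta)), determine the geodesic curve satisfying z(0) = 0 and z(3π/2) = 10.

Parameterise the cylinder of radius R = 3 as
    r(θ) = (3 cos θ, 3 sin θ, z(θ)).
The arc-length element is
    ds = sqrt(9 + (dz/dθ)^2) dθ,
so the Lagrangian is L = sqrt(9 + z'^2).
L depends on z' only, not on z or θ, so ∂L/∂z = 0 and
    ∂L/∂z' = z' / sqrt(9 + z'^2).
The Euler-Lagrange equation gives
    d/dθ( z' / sqrt(9 + z'^2) ) = 0,
so z' is constant. Integrating once:
    z(θ) = a θ + b,
a helix on the cylinder (a straight line when the cylinder is unrolled). The constants a, b are determined by the endpoint conditions.
With endpoint conditions z(0) = 0 and z(3π/2) = 10: from z(0) = b we get b = 0, and a·3π/2 + 0 = 10 gives a = 20/(3π), so
    z(θ) = (20/(3π)) θ.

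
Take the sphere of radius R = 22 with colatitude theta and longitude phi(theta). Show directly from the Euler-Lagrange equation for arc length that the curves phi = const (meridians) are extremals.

On the sphere of radius R = 22 with spherical coordinates (θ, φ), the induced metric is
    ds^2 = 484(dθ^2 + sin^2(θ) dφ^2).
Using θ as the parameter, the arc-length functional becomes
    J[φ] = ∫ 22 sqrt(1 + sin^2(θ) (dφ/dθ)^2) dθ.
So L = 22 sqrt(1 + sin^2(θ) φ'^2). Compute
    ∂L/∂φ = 0  (L has no explicit φ dependence),
    ∂L/∂φ' = 22 sin^2(θ) φ' / sqrt(1 + sin^2(θ) φ'^2).
For the candidate φ(θ) = c (constant), φ' = 0, so ∂L/∂φ' evaluated along the candidate vanishes, and ∂L/∂φ is identically zero. Hence
    d/dθ(∂L/∂φ') − ∂L/∂φ = 0
is satisfied. Therefore meridians φ = const are extremals of arc length — they are geodesics on the sphere.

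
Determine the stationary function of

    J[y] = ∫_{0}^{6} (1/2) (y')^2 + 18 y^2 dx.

The Lagrangian is L = (1/2) (y')^2 + 18 y^2.
Compute ∂L/∂y = 36y, ∂L/∂y' = y'.
The Euler-Lagrange equation d/dx(∂L/∂y') − ∂L/∂y = 0 reduces to
    y'' − 36 y = 0.
Its general solution is
    y(x) = A e^(6x) + B e^(−6x),
with A, B fixed by the endpoint conditions.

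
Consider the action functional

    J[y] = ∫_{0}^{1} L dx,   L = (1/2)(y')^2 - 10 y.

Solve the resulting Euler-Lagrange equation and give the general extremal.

The Lagrangian is L = (1/2)(y')^2 - 10 y.
∂L/∂y = -10.
∂L/∂y' = y'.
The Euler-Lagrange equation d/dx(∂L/∂y') − ∂L/∂y = 0 becomes:
    y'' + 10 = 0
General solution: y(x) = -5 x^2 + A x + B, where A and B are arbitrary constants fixed by the endpoint conditions.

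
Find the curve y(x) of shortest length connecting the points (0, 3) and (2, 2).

Arc-length functional: J[y] = ∫ sqrt(1 + (y')^2) dx.
Lagrangian L = sqrt(1 + (y')^2) has no explicit y dependence, so ∂L/∂y = 0 and the Euler-Lagrange equation gives
    d/dx( y' / sqrt(1 + (y')^2) ) = 0  ⇒  y' / sqrt(1 + (y')^2) = const.
Hence y' is constant, so y(x) is affine.
Fitting the endpoints (0, 3) and (2, 2):
    slope m = (2 − 3) / (2 − 0) = -1/2,
    intercept c = 3 − m·0 = 3.
Extremal: y(x) = (-1/2) x + 3.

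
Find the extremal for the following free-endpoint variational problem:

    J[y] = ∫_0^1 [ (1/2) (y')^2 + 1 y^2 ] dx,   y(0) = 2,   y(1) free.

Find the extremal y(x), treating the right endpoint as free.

The Lagrangian L = (1/2) (y')^2 + 1 y^2 gives
    ∂L/∂y = 2 y,   ∂L/∂y' = y'.
Euler-Lagrange: y'' − 2 y = 0.
With k = sqrt(2), the general solution is
    y(x) = A cosh(sqrt(2) x) + B sinh(sqrt(2) x).
Fixed left endpoint y(0) = 2 ⇒ A = 2.
The right endpoint x = 1 is free, so the natural (transversality) condition is ∂L/∂y' |_{x=1} = 0, i.e. y'(1) = 0.
Compute y'(x) = A k sinh(k x) + B k cosh(k x), so
    y'(1) = A k sinh(k·1) + B k cosh(k·1) = 0
    ⇒ B = −A tanh(k·1) = − 2 tanh(sqrt(2)·1).
Therefore the extremal is
    y(x) = 2 cosh(sqrt(2) x) − 2 tanh(sqrt(2)·1) sinh(sqrt(2) x).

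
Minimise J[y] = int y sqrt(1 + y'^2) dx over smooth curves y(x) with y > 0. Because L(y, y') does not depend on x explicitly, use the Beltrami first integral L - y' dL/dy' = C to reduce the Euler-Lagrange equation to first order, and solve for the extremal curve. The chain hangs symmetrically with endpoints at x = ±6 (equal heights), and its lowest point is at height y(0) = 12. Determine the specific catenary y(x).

The Lagrangian L(y, y') = y sqrt(1 + y'^2) has no explicit x dependence, so the Beltrami identity applies:
    L − y' ∂L/∂y' = C.
Compute ∂L/∂y' = y · y' / sqrt(1 + y'^2). Then
    L − y' ∂L/∂y'
    = y sqrt(1 + y'^2) − y · y'^2 / sqrt(1 + y'^2)
    = y (1 + y'^2 − y'^2) / sqrt(1 + y'^2)
    = y / sqrt(1 + y'^2) = C.
Squaring gives y^2 = C^2 (1 + y'^2), i.e.
    y'^2 = y^2 / C^2 − 1.
Separating variables,
    dy / sqrt(y^2 − C^2) = dx / C,
and integrating gives arccosh(y / C) = (x − a)/C, so
    y(x) = C cosh((x − a)/C),
the catenary. The constants C and a are fixed by the two endpoint conditions (and, for the hanging-chain problem, the length constraint selects C).
Now fit the given data. The endpoints x = ±6 are symmetric at equal height, so the catenary is even about its minimum: a = 0 and y(x) = C cosh(x/C). The lowest point is y(0) = C cosh(0) = C, and we are told y(0) = 12, so C = 12. Therefore
    y(x) = 12 cosh(x/12),
and at the endpoints
    y(±6) = 12 cosh(6/12).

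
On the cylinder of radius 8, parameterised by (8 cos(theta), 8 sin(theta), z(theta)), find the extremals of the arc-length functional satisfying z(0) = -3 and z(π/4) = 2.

Parameterise the cylinder of radius R = 8 as
    r(θ) = (8 cos θ, 8 sin θ, z(θ)).
The arc-length element is
    ds = sqrt(64 + (dz/dθ)^2) dθ,
so the Lagrangian is L = sqrt(64 + z'^2).
L depends on z' only, not on z or θ, so ∂L/∂z = 0 and
    ∂L/∂z' = z' / sqrt(64 + z'^2).
The Euler-Lagrange equation gives
    d/dθ( z' / sqrt(64 + z'^2) ) = 0,
so z' is constant. Integrating once:
    z(θ) = a θ + b,
a helix on the cylinder (a straight line when the cylinder is unrolled). The constants a, b are determined by the endpoint conditions.
With endpoint conditions z(0) = -3 and z(π/4) = 2: from z(0) = b we get b = -3, and a·π/4 + -3 = 2 gives a = 20/π, so
    z(θ) = (20/π) θ − 3.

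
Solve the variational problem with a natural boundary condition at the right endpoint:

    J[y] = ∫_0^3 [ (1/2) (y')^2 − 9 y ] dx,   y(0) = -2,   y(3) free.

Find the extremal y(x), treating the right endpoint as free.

The Lagrangian L = (1/2) (y')^2 − 9 y gives
    ∂L/∂y = −9,   ∂L/∂y' = y'.
Euler-Lagrange: d/dx(y') − (−9) = 0, i.e. y'' + 9 = 0, so
    y(x) = −(9/2) x^2 + C1 x + C2.
Fixed left endpoint y(0) = -2 ⇒ C2 = -2.
The right endpoint x = 3 is free, so the natural (transversality) condition is ∂L/∂y' |_{x=3} = 0, i.e. y'(3) = 0.
Compute y'(x) = −9 x + C1, so y'(3) = −27 + C1 = 0 ⇒ C1 = 27.
Therefore the extremal is
    y(x) = −(9/2) x^2 + 27 x − 2.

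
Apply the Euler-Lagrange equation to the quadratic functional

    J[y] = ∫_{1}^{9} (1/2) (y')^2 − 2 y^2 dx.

The Lagrangian is L = (1/2) (y')^2 − 2 y^2.
Compute ∂L/∂y = -4y, ∂L/∂y' = y'.
The Euler-Lagrange equation d/dx(∂L/∂y') − ∂L/∂y = 0 reduces to
    y'' + 4 y = 0.
Its general solution is
    y(x) = A sin(2x) + B cos(2x),
with A, B fixed by the endpoint conditions.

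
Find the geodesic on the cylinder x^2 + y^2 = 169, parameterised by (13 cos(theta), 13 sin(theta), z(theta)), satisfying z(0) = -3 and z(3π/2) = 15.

Parameterise the cylinder of radius R = 13 as
    r(θ) = (13 cos θ, 13 sin θ, z(θ)).
The arc-length element is
    ds = sqrt(169 + (dz/dθ)^2) dθ,
so the Lagrangian is L = sqrt(169 + z'^2).
L depends on z' only, not on z or θ, so ∂L/∂z = 0 and
    ∂L/∂z' = z' / sqrt(169 + z'^2).
The Euler-Lagrange equation gives
    d/dθ( z' / sqrt(169 + z'^2) ) = 0,
so z' is constant. Integrating once:
    z(θ) = a θ + b,
a helix on the cylinder (a straight line when the cylinder is unrolled). The constants a, b are determined by the endpoint conditions.
With endpoint conditions z(0) = -3 and z(3π/2) = 15: from z(0) = b we get b = -3, and a·3π/2 + -3 = 15 gives a = 12/π, so
    z(θ) = (12/π) θ − 3.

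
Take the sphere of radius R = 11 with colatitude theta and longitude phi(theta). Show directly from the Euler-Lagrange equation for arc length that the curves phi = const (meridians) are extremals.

On the sphere of radius R = 11 with spherical coordinates (θ, φ), the induced metric is
    ds^2 = 121(dθ^2 + sin^2(θ) dφ^2).
Using θ as the parameter, the arc-length functional becomes
    J[φ] = ∫ 11 sqrt(1 + sin^2(θ) (dφ/dθ)^2) dθ.
So L = 11 sqrt(1 + sin^2(θ) φ'^2). Compute
    ∂L/∂φ = 0  (L has no explicit φ dependence),
    ∂L/∂φ' = 11 sin^2(θ) φ' / sqrt(1 + sin^2(θ) φ'^2).
For the candidate φ(θ) = c (constant), φ' = 0, so ∂L/∂φ' evaluated along the candidate vanishes, and ∂L/∂φ is identically zero. Hence
    d/dθ(∂L/∂φ') − ∂L/∂φ = 0
is satisfied. Therefore meridians φ = const are extremals of arc length — they are geodesics on the sphere.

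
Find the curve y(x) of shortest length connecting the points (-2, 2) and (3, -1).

Arc-length functional: J[y] = ∫ sqrt(1 + (y')^2) dx.
Lagrangian L = sqrt(1 + (y')^2) has no explicit y dependence, so ∂L/∂y = 0 and the Euler-Lagrange equation gives
    d/dx( y' / sqrt(1 + (y')^2) ) = 0  ⇒  y' / sqrt(1 + (y')^2) = const.
Hence y' is constant, so y(x) is affine.
Fitting the endpoints (-2, 2) and (3, -1):
    slope m = ((-1) − 2) / (3 − (-2)) = -3/5,
    intercept c = 2 − m·(-2) = 4/5.
Extremal: y(x) = (-3/5) x + 4/5.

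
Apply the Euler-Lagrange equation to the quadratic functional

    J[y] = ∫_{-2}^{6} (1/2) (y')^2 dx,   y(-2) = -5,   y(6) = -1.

The Lagrangian is L = (1/2) (y')^2.
Compute ∂L/∂y = 0, ∂L/∂y' = y'.
The Euler-Lagrange equation d/dx(∂L/∂y') − ∂L/∂y = 0 reduces to
    y'' = 0.
Its general solution is
    y(x) = A x + B,
with A, B fixed by the endpoint conditions.
Applying the endpoint conditions y(-2) = -5 and y(6) = -1: solve A·-2 + B = -5 and A·6 + B = -1. Subtracting gives A(6 − -2) = -1 − -5, so A = 1/2, and B = -5 − A·-2 = -4. Therefore
    y(x) = (1/2) x - 4.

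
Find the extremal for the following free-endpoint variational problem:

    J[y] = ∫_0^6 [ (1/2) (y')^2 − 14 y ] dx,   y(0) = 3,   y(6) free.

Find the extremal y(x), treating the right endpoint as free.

The Lagrangian L = (1/2) (y')^2 − 14 y gives
    ∂L/∂y = −14,   ∂L/∂y' = y'.
Euler-Lagrange: d/dx(y') − (−14) = 0, i.e. y'' + 14 = 0, so
    y(x) = −(14/2) x^2 + C1 x + C2.
Fixed left endpoint y(0) = 3 ⇒ C2 = 3.
The right endpoint x = 6 is free, so the natural (transversality) condition is ∂L/∂y' |_{x=6} = 0, i.e. y'(6) = 0.
Compute y'(x) = −14 x + C1, so y'(6) = −84 + C1 = 0 ⇒ C1 = 84.
Therefore the extremal is
    y(x) = −7 x^2 + 84 x + 3.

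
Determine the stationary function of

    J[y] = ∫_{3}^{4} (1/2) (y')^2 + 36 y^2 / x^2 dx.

The Lagrangian is L = (1/2) (y')^2 + 36 y^2 / x^2.
Compute ∂L/∂y = 72y/x^2, ∂L/∂y' = y'.
The Euler-Lagrange equation d/dx(∂L/∂y') − ∂L/∂y = 0 reduces to
    y'' − 72/x^2 · y = 0  (x > 0).
Its general solution is
    y(x) = A x^9 + B x^(-8),
with A, B fixed by the endpoint conditions.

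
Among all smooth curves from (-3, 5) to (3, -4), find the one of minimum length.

Arc-length functional: J[y] = ∫ sqrt(1 + (y')^2) dx.
Lagrangian L = sqrt(1 + (y')^2) has no explicit y dependence, so ∂L/∂y = 0 and the Euler-Lagrange equation gives
    d/dx( y' / sqrt(1 + (y')^2) ) = 0  ⇒  y' / sqrt(1 + (y')^2) = const.
Hence y' is constant, so y(x) is affine.
Fitting the endpoints (-3, 5) and (3, -4):
    slope m = ((-4) − 5) / (3 − (-3)) = -3/2,
    intercept c = 5 − m·(-3) = 1/2.
Extremal: y(x) = (-3/2) x + 1/2.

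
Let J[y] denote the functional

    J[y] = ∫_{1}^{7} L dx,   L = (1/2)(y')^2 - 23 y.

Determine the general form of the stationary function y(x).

The Lagrangian is L = (1/2)(y')^2 - 23 y.
∂L/∂y = -23.
∂L/∂y' = y'.
The Euler-Lagrange equation d/dx(∂L/∂y') − ∂L/∂y = 0 becomes:
    y'' + 23 = 0
General solution: y(x) = -(23/2) x^2 + A x + B, where A and B are arbitrary constants fixed by the endpoint conditions.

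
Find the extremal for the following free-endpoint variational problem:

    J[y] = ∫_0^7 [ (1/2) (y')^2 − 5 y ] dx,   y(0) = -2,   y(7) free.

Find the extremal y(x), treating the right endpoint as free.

The Lagrangian L = (1/2) (y')^2 − 5 y gives
    ∂L/∂y = −5,   ∂L/∂y' = y'.
Euler-Lagrange: d/dx(y') − (−5) = 0, i.e. y'' + 5 = 0, so
    y(x) = −(5/2) x^2 + C1 x + C2.
Fixed left endpoint y(0) = -2 ⇒ C2 = -2.
The right endpoint x = 7 is free, so the natural (transversality) condition is ∂L/∂y' |_{x=7} = 0, i.e. y'(7) = 0.
Compute y'(x) = −5 x + C1, so y'(7) = −35 + C1 = 0 ⇒ C1 = 35.
Therefore the extremal is
    y(x) = −(5/2) x^2 + 35 x − 2.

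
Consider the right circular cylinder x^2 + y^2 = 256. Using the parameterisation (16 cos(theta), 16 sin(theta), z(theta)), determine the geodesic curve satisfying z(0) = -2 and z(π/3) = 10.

Parameterise the cylinder of radius R = 16 as
    r(θ) = (16 cos θ, 16 sin θ, z(θ)).
The arc-length element is
    ds = sqrt(256 + (dz/dθ)^2) dθ,
so the Lagrangian is L = sqrt(256 + z'^2).
L depends on z' only, not on z or θ, so ∂L/∂z = 0 and
    ∂L/∂z' = z' / sqrt(256 + z'^2).
The Euler-Lagrange equation gives
    d/dθ( z' / sqrt(256 + z'^2) ) = 0,
so z' is constant. Integrating once:
    z(θ) = a θ + b,
a helix on the cylinder (a straight line when the cylinder is unrolled). The constants a, b are determined by the endpoint conditions.
With endpoint conditions z(0) = -2 and z(π/3) = 10: from z(0) = b we get b = -2, and a·π/3 + -2 = 10 gives a = 36/π, so
    z(θ) = (36/π) θ − 2.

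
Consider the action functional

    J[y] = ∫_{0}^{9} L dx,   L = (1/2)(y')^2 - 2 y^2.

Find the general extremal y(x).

The Lagrangian is L = (1/2)(y')^2 - 2 y^2.
∂L/∂y = -4y.
∂L/∂y' = y'.
The Euler-Lagrange equation d/dx(∂L/∂y') − ∂L/∂y = 0 becomes:
    y'' + 4 y = 0
General solution: y(x) = A sin(2x) + B cos(2x), where A and B are arbitrary constants fixed by the endpoint conditions.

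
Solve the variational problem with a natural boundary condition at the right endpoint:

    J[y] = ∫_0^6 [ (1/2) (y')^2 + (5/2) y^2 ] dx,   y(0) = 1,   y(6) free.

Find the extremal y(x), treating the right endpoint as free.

The Lagrangian L = (1/2) (y')^2 + (5/2) y^2 gives
    ∂L/∂y = 5 y,   ∂L/∂y' = y'.
Euler-Lagrange: y'' − 5 y = 0.
With k = sqrt(5), the general solution is
    y(x) = A cosh(sqrt(5) x) + B sinh(sqrt(5) x).
Fixed left endpoint y(0) = 1 ⇒ A = 1.
The right endpoint x = 6 is free, so the natural (transversality) condition is ∂L/∂y' |_{x=6} = 0, i.e. y'(6) = 0.
Compute y'(x) = A k sinh(k x) + B k cosh(k x), so
    y'(6) = A k sinh(k·6) + B k cosh(k·6) = 0
    ⇒ B = −A tanh(k·6) = − tanh(sqrt(5)·6).
Therefore the extremal is
    y(x) = cosh(sqrt(5) x) − tanh(sqrt(5)·6) sinh(sqrt(5) x).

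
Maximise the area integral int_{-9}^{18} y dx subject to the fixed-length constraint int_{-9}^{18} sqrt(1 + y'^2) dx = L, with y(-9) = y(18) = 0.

Set up the augmented Lagrangian using a multiplier λ for the length constraint:
    F(y, y') = y − λ sqrt(1 + y'^2).
F has no explicit x dependence, so the Beltrami identity yields a first integral
    F − y' ∂F/∂y' = C.
Compute ∂F/∂y' = −λ y' / sqrt(1 + y'^2). Then
    y − λ sqrt(1 + y'^2) + λ y'^2 / sqrt(1 + y'^2) = C
    ⇒  y − λ / sqrt(1 + y'^2) = C.
Solving for y' and integrating gives
    (x − a)^2 + (y − b)^2 = λ^2,
a circular arc of radius λ. The constants a, b are determined by the endpoint conditions y(-9) = y(18) = 0, and λ is fixed implicitly by the length constraint
    ∫_{-9}^{18} sqrt(1 + y'^2) dx = L.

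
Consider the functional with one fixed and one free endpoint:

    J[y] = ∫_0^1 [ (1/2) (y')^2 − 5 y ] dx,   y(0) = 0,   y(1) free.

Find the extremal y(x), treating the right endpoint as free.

The Lagrangian L = (1/2) (y')^2 − 5 y gives
    ∂L/∂y = −5,   ∂L/∂y' = y'.
Euler-Lagrange: d/dx(y') − (−5) = 0, i.e. y'' + 5 = 0, so
    y(x) = −(5/2) x^2 + C1 x + C2.
Fixed left endpoint y(0) = 0 ⇒ C2 = 0.
The right endpoint x = 1 is free, so the natural (transversality) condition is ∂L/∂y' |_{x=1} = 0, i.e. y'(1) = 0.
Compute y'(x) = −5 x + C1, so y'(1) = −5 + C1 = 0 ⇒ C1 = 5.
Therefore the extremal is
    y(x) = −(5/2) x^2 + 5 x.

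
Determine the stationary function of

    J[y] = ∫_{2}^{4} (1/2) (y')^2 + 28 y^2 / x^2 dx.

The Lagrangian is L = (1/2) (y')^2 + 28 y^2 / x^2.
Compute ∂L/∂y = 56y/x^2, ∂L/∂y' = y'.
The Euler-Lagrange equation d/dx(∂L/∂y') − ∂L/∂y = 0 reduces to
    y'' − 56/x^2 · y = 0  (x > 0).
Its general solution is
    y(x) = A x^8 + B x^(-7),
with A, B fixed by the endpoint conditions.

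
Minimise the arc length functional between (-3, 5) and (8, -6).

Arc-length functional: J[y] = ∫ sqrt(1 + (y')^2) dx.
Lagrangian L = sqrt(1 + (y')^2) has no explicit y dependence, so ∂L/∂y = 0 and the Euler-Lagrange equation gives
    d/dx( y' / sqrt(1 + (y')^2) ) = 0  ⇒  y' / sqrt(1 + (y')^2) = const.
Hence y' is constant, so y(x) is affine.
Fitting the endpoints (-3, 5) and (8, -6):
    slope m = ((-6) − 5) / (8 − (-3)) = -1,
    intercept c = 5 − m·(-3) = 2.
Extremal: y(x) = -x + 2.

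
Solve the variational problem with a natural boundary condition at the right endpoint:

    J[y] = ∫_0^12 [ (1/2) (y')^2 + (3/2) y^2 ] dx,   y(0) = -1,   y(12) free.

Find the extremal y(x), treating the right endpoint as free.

The Lagrangian L = (1/2) (y')^2 + (3/2) y^2 gives
    ∂L/∂y = 3 y,   ∂L/∂y' = y'.
Euler-Lagrange: y'' − 3 y = 0.
With k = sqrt(3), the general solution is
    y(x) = A cosh(sqrt(3) x) + B sinh(sqrt(3) x).
Fixed left endpoint y(0) = -1 ⇒ A = -1.
The right endpoint x = 12 is free, so the natural (transversality) condition is ∂L/∂y' |_{x=12} = 0, i.e. y'(12) = 0.
Compute y'(x) = A k sinh(k x) + B k cosh(k x), so
    y'(12) = A k sinh(k·12) + B k cosh(k·12) = 0
    ⇒ B = −A tanh(k·12) = tanh(sqrt(3)·12).
Therefore the extremal is
    y(x) = −cosh(sqrt(3) x) + tanh(sqrt(3)·12) sinh(sqrt(3) x).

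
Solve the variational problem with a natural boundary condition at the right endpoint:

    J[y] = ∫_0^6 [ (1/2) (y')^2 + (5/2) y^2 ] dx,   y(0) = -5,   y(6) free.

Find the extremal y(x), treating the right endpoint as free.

The Lagrangian L = (1/2) (y')^2 + (5/2) y^2 gives
    ∂L/∂y = 5 y,   ∂L/∂y' = y'.
Euler-Lagrange: y'' − 5 y = 0.
With k = sqrt(5), the general solution is
    y(x) = A cosh(sqrt(5) x) + B sinh(sqrt(5) x).
Fixed left endpoint y(0) = -5 ⇒ A = -5.
The right endpoint x = 6 is free, so the natural (transversality) condition is ∂L/∂y' |_{x=6} = 0, i.e. y'(6) = 0.
Compute y'(x) = A k sinh(k x) + B k cosh(k x), so
    y'(6) = A k sinh(k·6) + B k cosh(k·6) = 0
    ⇒ B = −A tanh(k·6) = 5 tanh(sqrt(5)·6).
Therefore the extremal is
    y(x) = −5 cosh(sqrt(5) x) + 5 tanh(sqrt(5)·6) sinh(sqrt(5) x).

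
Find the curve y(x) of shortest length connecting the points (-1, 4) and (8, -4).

Arc-length functional: J[y] = ∫ sqrt(1 + (y')^2) dx.
Lagrangian L = sqrt(1 + (y')^2) has no explicit y dependence, so ∂L/∂y = 0 and the Euler-Lagrange equation gives
    d/dx( y' / sqrt(1 + (y')^2) ) = 0  ⇒  y' / sqrt(1 + (y')^2) = const.
Hence y' is constant, so y(x) is affine.
Fitting the endpoints (-1, 4) and (8, -4):
    slope m = ((-4) − 4) / (8 − (-1)) = -8/9,
    intercept c = 4 − m·(-1) = 28/9.
Extremal: y(x) = (-8/9) x + 28/9.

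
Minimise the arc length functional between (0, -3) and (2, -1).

Arc-length functional: J[y] = ∫ sqrt(1 + (y')^2) dx.
Lagrangian L = sqrt(1 + (y')^2) has no explicit y dependence, so ∂L/∂y = 0 and the Euler-Lagrange equation gives
    d/dx( y' / sqrt(1 + (y')^2) ) = 0  ⇒  y' / sqrt(1 + (y')^2) = const.
Hence y' is constant, so y(x) is affine.
Fitting the endpoints (0, -3) and (2, -1):
    slope m = ((-1) − (-3)) / (2 − 0) = 1,
    intercept c = (-3) − m·0 = -3.
Extremal: y(x) = x - 3.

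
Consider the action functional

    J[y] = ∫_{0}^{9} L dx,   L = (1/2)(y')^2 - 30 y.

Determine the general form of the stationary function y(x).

The Lagrangian is L = (1/2)(y')^2 - 30 y.
∂L/∂y = -30.
∂L/∂y' = y'.
The Euler-Lagrange equation d/dx(∂L/∂y') − ∂L/∂y = 0 becomes:
    y'' + 30 = 0
General solution: y(x) = -15 x^2 + A x + B, where A and B are arbitrary constants fixed by the endpoint conditions.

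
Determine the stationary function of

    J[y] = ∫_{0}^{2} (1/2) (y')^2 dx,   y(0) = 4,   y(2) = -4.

The Lagrangian is L = (1/2) (y')^2.
Compute ∂L/∂y = 0, ∂L/∂y' = y'.
The Euler-Lagrange equation d/dx(∂L/∂y') − ∂L/∂y = 0 reduces to
    y'' = 0.
Its general solution is
    y(x) = A x + B,
with A, B fixed by the endpoint conditions.
Applying the endpoint conditions y(0) = 4 and y(2) = -4: solve A·0 + B = 4 and A·2 + B = -4. Subtracting gives A(2 − 0) = -4 − 4, so A = -4, and B = 4 − A·0 = 4. Therefore
    y(x) = -4 x + 4.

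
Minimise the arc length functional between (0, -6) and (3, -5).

Arc-length functional: J[y] = ∫ sqrt(1 + (y')^2) dx.
Lagrangian L = sqrt(1 + (y')^2) has no explicit y dependence, so ∂L/∂y = 0 and the Euler-Lagrange equation gives
    d/dx( y' / sqrt(1 + (y')^2) ) = 0  ⇒  y' / sqrt(1 + (y')^2) = const.
Hence y' is constant, so y(x) is affine.
Fitting the endpoints (0, -6) and (3, -5):
    slope m = ((-5) − (-6)) / (3 − 0) = 1/3,
    intercept c = (-6) − m·0 = -6.
Extremal: y(x) = (1/3) x - 6.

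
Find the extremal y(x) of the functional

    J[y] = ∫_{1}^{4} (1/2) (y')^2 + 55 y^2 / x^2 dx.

The Lagrangian is L = (1/2) (y')^2 + 55 y^2 / x^2.
Compute ∂L/∂y = 110y/x^2, ∂L/∂y' = y'.
The Euler-Lagrange equation d/dx(∂L/∂y') − ∂L/∂y = 0 reduces to
    y'' − 110/x^2 · y = 0  (x > 0).
Its general solution is
    y(x) = A x^11 + B x^(-10),
with A, B fixed by the endpoint conditions.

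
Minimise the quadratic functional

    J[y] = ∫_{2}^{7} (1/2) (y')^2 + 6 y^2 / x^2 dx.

The Lagrangian is L = (1/2) (y')^2 + 6 y^2 / x^2.
Compute ∂L/∂y = 12y/x^2, ∂L/∂y' = y'.
The Euler-Lagrange equation d/dx(∂L/∂y') − ∂L/∂y = 0 reduces to
    y'' − 12/x^2 · y = 0  (x > 0).
Its general solution is
    y(x) = A x^4 + B x^(-3),
with A, B fixed by the endpoint conditions.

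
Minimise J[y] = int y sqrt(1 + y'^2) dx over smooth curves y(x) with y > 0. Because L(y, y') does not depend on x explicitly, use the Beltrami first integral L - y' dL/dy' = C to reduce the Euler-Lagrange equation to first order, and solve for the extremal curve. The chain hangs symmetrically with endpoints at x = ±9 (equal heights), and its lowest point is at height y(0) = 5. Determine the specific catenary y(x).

The Lagrangian L(y, y') = y sqrt(1 + y'^2) has no explicit x dependence, so the Beltrami identity applies:
    L − y' ∂L/∂y' = C.
Compute ∂L/∂y' = y · y' / sqrt(1 + y'^2). Then
    L − y' ∂L/∂y'
    = y sqrt(1 + y'^2) − y · y'^2 / sqrt(1 + y'^2)
    = y (1 + y'^2 − y'^2) / sqrt(1 + y'^2)
    = y / sqrt(1 + y'^2) = C.
Squaring gives y^2 = C^2 (1 + y'^2), i.e.
    y'^2 = y^2 / C^2 − 1.
Separating variables,
    dy / sqrt(y^2 − C^2) = dx / C,
and integrating gives arccosh(y / C) = (x − a)/C, so
    y(x) = C cosh((x − a)/C),
the catenary. The constants C and a are fixed by the two endpoint conditions (and, for the hanging-chain problem, the length constraint selects C).
Now fit the given data. The endpoints x = ±9 are symmetric at equal height, so the catenary is even about its minimum: a = 0 and y(x) = C cosh(x/C). The lowest point is y(0) = C cosh(0) = C, and we are told y(0) = 5, so C = 5. Therefore
    y(x) = 5 cosh(x/5),
and at the endpoints
    y(±9) = 5 cosh(9/5).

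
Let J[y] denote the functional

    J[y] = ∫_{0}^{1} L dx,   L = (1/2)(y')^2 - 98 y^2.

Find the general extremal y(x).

The Lagrangian is L = (1/2)(y')^2 - 98 y^2.
∂L/∂y = -196y.
∂L/∂y' = y'.
The Euler-Lagrange equation d/dx(∂L/∂y') − ∂L/∂y = 0 becomes:
    y'' + 196 y = 0
General solution: y(x) = A sin(14x) + B cos(14x), where A and B are arbitrary constants fixed by the endpoint conditions.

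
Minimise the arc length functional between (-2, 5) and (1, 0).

Arc-length functional: J[y] = ∫ sqrt(1 + (y')^2) dx.
Lagrangian L = sqrt(1 + (y')^2) has no explicit y dependence, so ∂L/∂y = 0 and the Euler-Lagrange equation gives
    d/dx( y' / sqrt(1 + (y')^2) ) = 0  ⇒  y' / sqrt(1 + (y')^2) = const.
Hence y' is constant, so y(x) is affine.
Fitting the endpoints (-2, 5) and (1, 0):
    slope m = (0 − 5) / (1 − (-2)) = -5/3,
    intercept c = 5 − m·(-2) = 5/3.
Extremal: y(x) = (-5/3) x + 5/3.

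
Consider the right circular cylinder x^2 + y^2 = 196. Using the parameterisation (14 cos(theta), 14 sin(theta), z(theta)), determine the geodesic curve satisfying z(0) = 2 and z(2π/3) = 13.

Parameterise the cylinder of radius R = 14 as
    r(θ) = (14 cos θ, 14 sin θ, z(θ)).
The arc-length element is
    ds = sqrt(196 + (dz/dθ)^2) dθ,
so the Lagrangian is L = sqrt(196 + z'^2).
L depends on z' only, not on z or θ, so ∂L/∂z = 0 and
    ∂L/∂z' = z' / sqrt(196 + z'^2).
The Euler-Lagrange equation gives
    d/dθ( z' / sqrt(196 + z'^2) ) = 0,
so z' is constant. Integrating once:
    z(θ) = a θ + b,
a helix on the cylinder (a straight line when the cylinder is unrolled). The constants a, b are determined by the endpoint conditions.
With endpoint conditions z(0) = 2 and z(2π/3) = 13: from z(0) = b we get b = 2, and a·2π/3 + 2 = 13 gives a = 33/(2π), so
    z(θ) = (33/(2π)) θ + 2.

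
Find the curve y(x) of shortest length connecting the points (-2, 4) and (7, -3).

Arc-length functional: J[y] = ∫ sqrt(1 + (y')^2) dx.
Lagrangian L = sqrt(1 + (y')^2) has no explicit y dependence, so ∂L/∂y = 0 and the Euler-Lagrange equation gives
    d/dx( y' / sqrt(1 + (y')^2) ) = 0  ⇒  y' / sqrt(1 + (y')^2) = const.
Hence y' is constant, so y(x) is affine.
Fitting the endpoints (-2, 4) and (7, -3):
    slope m = ((-3) − 4) / (7 − (-2)) = -7/9,
    intercept c = 4 − m·(-2) = 22/9.
Extremal: y(x) = (-7/9) x + 22/9.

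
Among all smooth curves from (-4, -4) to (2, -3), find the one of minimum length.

Arc-length functional: J[y] = ∫ sqrt(1 + (y')^2) dx.
Lagrangian L = sqrt(1 + (y')^2) has no explicit y dependence, so ∂L/∂y = 0 and the Euler-Lagrange equation gives
    d/dx( y' / sqrt(1 + (y')^2) ) = 0  ⇒  y' / sqrt(1 + (y')^2) = const.
Hence y' is constant, so y(x) is affine.
Fitting the endpoints (-4, -4) and (2, -3):
    slope m = ((-3) − (-4)) / (2 − (-4)) = 1/6,
    intercept c = (-4) − m·(-4) = -10/3.
Extremal: y(x) = (1/6) x - 10/3.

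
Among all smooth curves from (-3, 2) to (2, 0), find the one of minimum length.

Arc-length functional: J[y] = ∫ sqrt(1 + (y')^2) dx.
Lagrangian L = sqrt(1 + (y')^2) has no explicit y dependence, so ∂L/∂y = 0 and the Euler-Lagrange equation gives
    d/dx( y' / sqrt(1 + (y')^2) ) = 0  ⇒  y' / sqrt(1 + (y')^2) = const.
Hence y' is constant, so y(x) is affine.
Fitting the endpoints (-3, 2) and (2, 0):
    slope m = (0 − 2) / (2 − (-3)) = -2/5,
    intercept c = 2 − m·(-3) = 4/5.
Extremal: y(x) = (-2/5) x + 4/5.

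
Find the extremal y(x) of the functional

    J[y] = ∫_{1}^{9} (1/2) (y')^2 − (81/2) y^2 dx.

The Lagrangian is L = (1/2) (y')^2 − (81/2) y^2.
Compute ∂L/∂y = -81y, ∂L/∂y' = y'.
The Euler-Lagrange equation d/dx(∂L/∂y') − ∂L/∂y = 0 reduces to
    y'' + 81 y = 0.
Its general solution is
    y(x) = A sin(9x) + B cos(9x),
with A, B fixed by the endpoint conditions.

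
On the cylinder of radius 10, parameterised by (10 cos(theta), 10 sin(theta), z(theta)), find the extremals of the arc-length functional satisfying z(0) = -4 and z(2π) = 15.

Parameterise the cylinder of radius R = 10 as
    r(θ) = (10 cos θ, 10 sin θ, z(θ)).
The arc-length element is
    ds = sqrt(100 + (dz/dθ)^2) dθ,
so the Lagrangian is L = sqrt(100 + z'^2).
L depends on z' only, not on z or θ, so ∂L/∂z = 0 and
    ∂L/∂z' = z' / sqrt(100 + z'^2).
The Euler-Lagrange equation gives
    d/dθ( z' / sqrt(100 + z'^2) ) = 0,
so z' is constant. Integrating once:
    z(θ) = a θ + b,
a helix on the cylinder (a straight line when the cylinder is unrolled). The constants a, b are determined by the endpoint conditions.
With endpoint conditions z(0) = -4 and z(2π) = 15: from z(0) = b we get b = -4, and a·2π + -4 = 15 gives a = 19/(2π), so
    z(θ) = (19/(2π)) θ − 4.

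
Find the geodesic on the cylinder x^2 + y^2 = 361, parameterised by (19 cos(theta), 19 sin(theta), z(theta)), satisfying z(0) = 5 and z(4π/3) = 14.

Parameterise the cylinder of radius R = 19 as
    r(θ) = (19 cos θ, 19 sin θ, z(θ)).
The arc-length element is
    ds = sqrt(361 + (dz/dθ)^2) dθ,
so the Lagrangian is L = sqrt(361 + z'^2).
L depends on z' only, not on z or θ, so ∂L/∂z = 0 and
    ∂L/∂z' = z' / sqrt(361 + z'^2).
The Euler-Lagrange equation gives
    d/dθ( z' / sqrt(361 + z'^2) ) = 0,
so z' is constant. Integrating once:
    z(θ) = a θ + b,
a helix on the cylinder (a straight line when the cylinder is unrolled). The constants a, b are determined by the endpoint conditions.
With endpoint conditions z(0) = 5 and z(4π/3) = 14: from z(0) = b we get b = 5, and a·4π/3 + 5 = 14 gives a = 27/(4π), so
    z(θ) = (27/(4π)) θ + 5.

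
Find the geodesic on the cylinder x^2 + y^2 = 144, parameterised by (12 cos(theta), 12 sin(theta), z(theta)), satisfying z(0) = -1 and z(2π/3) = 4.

Parameterise the cylinder of radius R = 12 as
    r(θ) = (12 cos θ, 12 sin θ, z(θ)).
The arc-length element is
    ds = sqrt(144 + (dz/dθ)^2) dθ,
so the Lagrangian is L = sqrt(144 + z'^2).
L depends on z' only, not on z or θ, so ∂L/∂z = 0 and
    ∂L/∂z' = z' / sqrt(144 + z'^2).
The Euler-Lagrange equation gives
    d/dθ( z' / sqrt(144 + z'^2) ) = 0,
so z' is constant. Integrating once:
    z(θ) = a θ + b,
a helix on the cylinder (a straight line when the cylinder is unrolled). The constants a, b are determined by the endpoint conditions.
With endpoint conditions z(0) = -1 and z(2π/3) = 4: from z(0) = b we get b = -1, and a·2π/3 + -1 = 4 gives a = 15/(2π), so
    z(θ) = (15/(2π)) θ − 1.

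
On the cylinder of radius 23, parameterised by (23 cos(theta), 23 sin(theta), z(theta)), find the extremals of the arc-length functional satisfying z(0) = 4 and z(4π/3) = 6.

Parameterise the cylinder of radius R = 23 as
    r(θ) = (23 cos θ, 23 sin θ, z(θ)).
The arc-length element is
    ds = sqrt(529 + (dz/dθ)^2) dθ,
so the Lagrangian is L = sqrt(529 + z'^2).
L depends on z' only, not on z or θ, so ∂L/∂z = 0 and
    ∂L/∂z' = z' / sqrt(529 + z'^2).
The Euler-Lagrange equation gives
    d/dθ( z' / sqrt(529 + z'^2) ) = 0,
so z' is constant. Integrating once:
    z(θ) = a θ + b,
a helix on the cylinder (a straight line when the cylinder is unrolled). The constants a, b are determined by the endpoint conditions.
With endpoint conditions z(0) = 4 and z(4π/3) = 6: from z(0) = b we get b = 4, and a·4π/3 + 4 = 6 gives a = 3/(2π), so
    z(θ) = (3/(2π)) θ + 4.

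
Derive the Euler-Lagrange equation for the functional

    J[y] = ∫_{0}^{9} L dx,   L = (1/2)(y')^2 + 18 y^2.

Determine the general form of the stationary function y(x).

The Lagrangian is L = (1/2)(y')^2 + 18 y^2.
∂L/∂y = 36y.
∂L/∂y' = y'.
The Euler-Lagrange equation d/dx(∂L/∂y') − ∂L/∂y = 0 becomes:
    y'' - 36 y = 0
General solution: y(x) = A e^(6x) + B e^(-6x), where A and B are arbitrary constants fixed by the endpoint conditions.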